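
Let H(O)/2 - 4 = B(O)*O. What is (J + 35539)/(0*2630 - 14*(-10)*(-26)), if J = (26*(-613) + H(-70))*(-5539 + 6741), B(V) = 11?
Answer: 20963401/3640 ≈ 5759.2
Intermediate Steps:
H(O) = 8 + 22*O (H(O) = 8 + 2*(11*O) = 8 + 22*O)
J = -20998940 (J = (26*(-613) + (8 + 22*(-70)))*(-5539 + 6741) = (-15938 + (8 - 1540))*1202 = (-15938 - 1532)*1202 = -17470*1202 = -20998940)
(J + 35539)/(0*2630 - 14*(-10)*(-26)) = (-20998940 + 35539)/(0*2630 - 14*(-10)*(-26)) = -20963401/(0 + 140*(-26)) = -20963401/(0 - 3640) = -20963401/(-3640) = -20963401*(-1/3640) = 20963401/3640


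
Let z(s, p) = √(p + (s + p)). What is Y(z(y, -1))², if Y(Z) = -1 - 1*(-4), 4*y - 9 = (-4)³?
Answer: 9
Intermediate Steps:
y = -55/4 (y = 9/4 + (¼)*(-4)³ = 9/4 + (¼)*(-64) = 9/4 - 16 = -55/4 ≈ -13.750)
z(s, p) = √(s + 2*p) (z(s, p) = √(p + (p + s)) = √(s + 2*p))
Y(Z) = 3 (Y(Z) = -1 + 4 = 3)
Y(z(y, -1))² = 3² = 9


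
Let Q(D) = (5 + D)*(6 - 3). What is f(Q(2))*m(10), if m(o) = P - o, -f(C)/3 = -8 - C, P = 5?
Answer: -435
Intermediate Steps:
Q(D) = 15 + 3*D (Q(D) = (5 + D)*3 = 15 + 3*D)
f(C) = 24 + 3*C (f(C) = -3*(-8 - C) = 24 + 3*C)
m(o) = 5 - o
f(Q(2))*m(10) = (24 + 3*(15 + 3*2))*(5 - 1*10) = (24 + 3*(15 + 6))*(5 - 10) = (24 + 3*21)*(-5) = (24 + 63)*(-5) = 87*(-5) = -435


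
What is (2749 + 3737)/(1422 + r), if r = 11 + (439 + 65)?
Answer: 6486/1937 ≈ 3.3485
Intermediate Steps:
r = 515 (r = 11 + 504 = 515)
(2749 + 3737)/(1422 + r) = (2749 + 3737)/(1422 + 515) = 6486/1937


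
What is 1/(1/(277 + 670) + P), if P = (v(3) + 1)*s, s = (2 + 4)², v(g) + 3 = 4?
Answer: 947/68185 ≈ 0.013889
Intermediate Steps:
v(g) = 1 (v(g) = -3 + 4 = 1)
s = 36 (s = 6² = 36)
P = 72 (P = (1 + 1)*36 = 2*36 = 72)
1/(1/(277 + 670) + P) = 1/(1/(277 + 670) + 72) = 1/(1/947 + 72) = 1/(68185/947) = 947/68185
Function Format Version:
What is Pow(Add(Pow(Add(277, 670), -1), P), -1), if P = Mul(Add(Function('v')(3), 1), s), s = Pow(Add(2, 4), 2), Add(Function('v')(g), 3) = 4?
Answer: Rational(947, 68185) ≈ 0.013889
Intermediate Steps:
Function('v')(g) = 1 (Function('v')(g) = Add(-3, 4) = 1)
s = 36 (s = Pow(6, 2) = 36)
P = 72 (P = Mul(Add(1, 1), 36) = Mul(2, 36) = 72)
Pow(Add(Pow(Add(277, 670), -1), P), -1) = Pow(Add(Pow(Add(277, 670), -1), 72), -1) = Pow(Add(Pow(947, -1), 72), -1) = Pow(Add(Rational(1, 947), 72), -1) = Pow(Rational(68185, 947), -1) = Rational(947, 68185)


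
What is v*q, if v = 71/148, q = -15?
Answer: -1065/148 ≈ -7.1959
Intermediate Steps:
v = 71/148 (v = 71*(1/148) = 71/148 ≈ 0.47973)
v*q = (71/148)*(-15) = -1065/148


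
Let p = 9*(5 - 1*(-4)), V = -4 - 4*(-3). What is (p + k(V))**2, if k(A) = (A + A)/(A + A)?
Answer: 6724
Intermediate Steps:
V = 8 (V = -4 + 12 = 8)
k(A) = 1 (k(A) = (2*A)/((2*A)) = (2*A)*(1/(2*A)) = 1)
p = 81 (p = 9*(5 + 4) = 9*9 = 81)
(p + k(V))**2 = (81 + 1)**2 = 82**2 = 6724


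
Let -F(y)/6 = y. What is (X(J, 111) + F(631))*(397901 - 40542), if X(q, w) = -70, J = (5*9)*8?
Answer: -1377976304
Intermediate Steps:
J = 360 (J = 45*8 = 360)
F(y) = -6*y
(X(J, 111) + F(631))*(397901 - 40542) = (-70 - 6*631)*(397901 - 40542) = (-70 - 3786)*357359 = -3856*357359 = -1377976304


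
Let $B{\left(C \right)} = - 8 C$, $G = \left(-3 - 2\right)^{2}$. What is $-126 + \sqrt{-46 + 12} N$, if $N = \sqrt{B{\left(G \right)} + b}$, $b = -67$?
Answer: $-126 - \sqrt{9078} \approx -221.28$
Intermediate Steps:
$G = 25$ ($G = \left(-3 - 2\right)^{2} = \left(-5\right)^{2} = 25$)
$N = i \sqrt{267}$ ($N = \sqrt{\left(-8\right) 25 - 67} = \sqrt{-200 - 67} = \sqrt{-267} = i \sqrt{267} \approx 16.34 i$)
$-126 + \sqrt{-46 + 12} N = -126 + \sqrt{-46 + 12} i \sqrt{267} = -126 + \sqrt{-34} i \sqrt{267} = -126 + i \sqrt{34} i \sqrt{267} = -126 - \sqrt{9078}$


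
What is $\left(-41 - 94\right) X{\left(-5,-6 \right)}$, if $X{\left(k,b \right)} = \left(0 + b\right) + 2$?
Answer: $540$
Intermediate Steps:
$X{\left(k,b \right)} = 2 + b$ ($X{\left(k,b \right)} = b + 2 = 2 + b$)
$\left(-41 - 94\right) X{\left(-5,-6 \right)} = \left(-41 - 94\right) \left(2 - 6\right) = \left(-135\right) \left(-4\right) = 540$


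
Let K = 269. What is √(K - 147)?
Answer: √122 ≈ 11.045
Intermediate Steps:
√(K - 147) = √(269 - 147) = √122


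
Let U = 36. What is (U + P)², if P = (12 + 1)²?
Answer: 42025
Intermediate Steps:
P = 169 (P = 13² = 169)
(U + P)² = (36 + 169)² = 205² = 42025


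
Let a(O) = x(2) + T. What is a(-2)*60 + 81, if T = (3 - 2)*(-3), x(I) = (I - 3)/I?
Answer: -129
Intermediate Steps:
x(I) = (-3 + I)/I
T = -3 (T = 1*(-3) = -3)
a(O) = -7/2 (a(O) = (-3 + 2)/2 - 3 = (1/2)*(-1) - 3 = -1/2 - 3 = -7/2)
a(-2)*60 + 81 = -7/2*60 + 81 = -210 + 81 = -129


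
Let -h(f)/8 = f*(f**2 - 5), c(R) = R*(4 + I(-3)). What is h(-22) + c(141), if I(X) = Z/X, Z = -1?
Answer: 84915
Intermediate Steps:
I(X) = -1/X
c(R) = 13*R/3 (c(R) = R*(4 - 1/(-3)) = R*(4 - 1*(-1/3)) = R*(4 + 1/3) = R*(13/3) = 13*R/3)
h(f) = -8*f*(-5 + f**2) (h(f) = -8*f*(f**2 - 5) = -8*f*(-5 + f**2))
h(-22) + c(141) = 8*(-22)*(5 - 1*(-22)**2) + (13/3)*141 = 8*(-22)*(5 - 1*484) + 611 = 8*(-22)*(5 - 484) + 611 = 8*(-22)*(-479) + 611 = 84304 + 611 = 84915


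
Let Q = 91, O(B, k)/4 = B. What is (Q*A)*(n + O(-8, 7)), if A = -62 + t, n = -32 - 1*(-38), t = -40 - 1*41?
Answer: 338338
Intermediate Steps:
t = -81 (t = -40 - 41 = -81)
O(B, k) = 4*B
n = 6 (n = -32 + 38 = 6)
A = -143 (A = -62 - 81 = -143)
(Q*A)*(n + O(-8, 7)) = (91*(-143))*(6 + 4*(-8)) = -13013*(6 - 32) = -13013*(-26) = 338338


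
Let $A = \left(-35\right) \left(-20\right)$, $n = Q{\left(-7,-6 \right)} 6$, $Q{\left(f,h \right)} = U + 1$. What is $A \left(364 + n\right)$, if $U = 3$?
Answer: $271600$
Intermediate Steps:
$Q{\left(f,h \right)} = 4$ ($Q{\left(f,h \right)} = 3 + 1 = 4$)
$n = 24$ ($n = 4 \cdot 6 = 24$)
$A = 700$
$A \left(364 + n\right) = 700 \left(364 + 24\right) = 700 \cdot 388 = 271600$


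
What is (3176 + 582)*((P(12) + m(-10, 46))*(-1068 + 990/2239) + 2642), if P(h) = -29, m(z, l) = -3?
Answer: 309673563076/2239 ≈ 1.3831e+8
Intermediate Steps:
(3176 + 582)*((P(12) + m(-10, 46))*(-1068 + 990/2239) + 2642) = (3176 + 582)*((-29 - 3)*(-1068 + 990/2239) + 2642) = 3758*(-32*(-1068 + 990*(1/2239)) + 2642) = 3758*(-32*(-1068 + 990/2239) + 2642) = 3758*(-32*(-2390262/2239) + 2642) = 3758*(76488384/2239 + 2642) = 3758*(82403822/2239) = 309673563076/2239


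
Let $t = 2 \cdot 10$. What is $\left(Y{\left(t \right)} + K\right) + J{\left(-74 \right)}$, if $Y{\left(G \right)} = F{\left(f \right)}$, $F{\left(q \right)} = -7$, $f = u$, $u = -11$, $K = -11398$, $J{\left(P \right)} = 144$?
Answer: $-11261$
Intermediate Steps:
$t = 20$
$f = -11$
$Y{\left(G \right)} = -7$
$\left(Y{\left(t \right)} + K\right) + J{\left(-74 \right)} = \left(-7 - 11398\right) + 144 = -11405 + 144 = -11261$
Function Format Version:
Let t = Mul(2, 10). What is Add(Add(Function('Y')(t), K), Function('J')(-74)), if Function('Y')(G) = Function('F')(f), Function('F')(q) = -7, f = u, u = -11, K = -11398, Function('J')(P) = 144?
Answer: -11261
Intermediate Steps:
t = 20
f = -11
Function('Y')(G) = -7
Add(Add(Function('Y')(t), K), Function('J')(-74)) = Add(Add(-7, -11398), 144) = Add(-11405, 144) = -11261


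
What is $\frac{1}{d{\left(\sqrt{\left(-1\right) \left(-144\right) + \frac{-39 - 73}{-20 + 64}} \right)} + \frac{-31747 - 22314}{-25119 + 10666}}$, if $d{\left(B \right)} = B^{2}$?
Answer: $\frac{158983}{23083539} \approx 0.0068873$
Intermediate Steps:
$\frac{1}{d{\left(\sqrt{\left(-1\right) \left(-144\right) + \frac{-39 - 73}{-20 + 64}} \right)} + \frac{-31747 - 22314}{-25119 + 10666}} = \frac{1}{\left(\sqrt{\left(-1\right) \left(-144\right) + \frac{-39 - 73}{-20 + 64}}\right)^{2} + \frac{-31747 - 22314}{-25119 + 10666}} = \frac{1}{\left(\sqrt{144 - \frac{112}{44}}\right)^{2} - \frac{54061}{-14453}} = \frac{1}{\left(\sqrt{144 - \frac{28}{11}}\right)^{2} - - \frac{54061}{14453}} = \frac{1}{\left(\sqrt{144 - \frac{28}{11}}\right)^{2} + \frac{54061}{14453}} = \frac{1}{\left(\sqrt{\frac{1556}{11}}\right)^{2} + \frac{54061}{14453}} = \frac{1}{\left(\frac{2 \sqrt{4279}}{11}\right)^{2} + \frac{54061}{14453}} = \frac{1}{\frac{1556}{11} + \frac{54061}{14453}} = \frac{1}{\frac{23083539}{158983}} = \frac{158983}{23083539}$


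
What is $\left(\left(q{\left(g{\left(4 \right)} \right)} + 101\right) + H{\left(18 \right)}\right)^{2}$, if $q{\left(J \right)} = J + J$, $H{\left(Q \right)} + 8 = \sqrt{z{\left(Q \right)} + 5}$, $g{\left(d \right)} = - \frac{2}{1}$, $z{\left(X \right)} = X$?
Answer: $\left(89 + \sqrt{23}\right)^{2} \approx 8797.7$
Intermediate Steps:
$g{\left(d \right)} = -2$ ($g{\left(d \right)} = \left(-2\right) 1 = -2$)
$H{\left(Q \right)} = -8 + \sqrt{5 + Q}$ ($H{\left(Q \right)} = -8 + \sqrt{Q + 5} = -8 + \sqrt{5 + Q}$)
$q{\left(J \right)} = 2 J$
$\left(\left(q{\left(g{\left(4 \right)} \right)} + 101\right) + H{\left(18 \right)}\right)^{2} = \left(\left(2 \left(-2\right) + 101\right) - \left(8 - \sqrt{5 + 18}\right)\right)^{2} = \left(\left(-4 + 101\right) - \left(8 - \sqrt{23}\right)\right)^{2} = \left(97 - \left(8 - \sqrt{23}\right)\right)^{2} = \left(89 + \sqrt{23}\right)^{2}$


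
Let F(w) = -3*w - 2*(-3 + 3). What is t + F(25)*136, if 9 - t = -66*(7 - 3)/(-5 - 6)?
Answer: -10215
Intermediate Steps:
F(w) = -3*w (F(w) = -3*w - 2*0 = -3*w + 0 = -3*w)
t = -15 (t = 9 - (-66)*(7 - 3)/(-5 - 6) = 9 - (-66)*4/(-11) = 9 - (-66)*4*(-1/11) = 9 - (-66)*(-4)/11 = 9 - 1*24 = 9 - 24 = -15)
t + F(25)*136 = -15 - 3*25*136 = -15 - 75*136 = -15 - 10200 = -10215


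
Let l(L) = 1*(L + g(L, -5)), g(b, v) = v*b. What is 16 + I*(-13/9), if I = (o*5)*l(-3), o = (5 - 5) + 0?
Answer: 16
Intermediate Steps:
o = 0 (o = 0 + 0 = 0)
g(b, v) = b*v
l(L) = -4*L (l(L) = 1*(L + L*(-5)) = 1*(L - 5*L) = 1*(-4*L) = -4*L)
I = 0 (I = (0*5)*(-4*(-3)) = 0*12 = 0)
16 + I*(-13/9) = 16 + 0*(-13/9) = 16 + 0 = 16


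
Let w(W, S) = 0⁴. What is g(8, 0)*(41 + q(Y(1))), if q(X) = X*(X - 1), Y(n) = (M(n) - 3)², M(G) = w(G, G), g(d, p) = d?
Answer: 904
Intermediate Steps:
w(W, S) = 0
M(G) = 0
Y(n) = 9 (Y(n) = (0 - 3)² = (-3)² = 9)
q(X) = X*(-1 + X)
g(8, 0)*(41 + q(Y(1))) = 8*(41 + 9*(-1 + 9)) = 8*(41 + 9*8) = 8*(41 + 72) = 8*113 = 904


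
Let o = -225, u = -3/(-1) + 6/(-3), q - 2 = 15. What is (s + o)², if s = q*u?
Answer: 43264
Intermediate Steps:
q = 17 (q = 2 + 15 = 17)
u = 1 (u = -3*(-1) + 6*(-⅓) = 3 - 2 = 1)
s = 17 (s = 17*1 = 17)
(s + o)² = (17 - 225)² = (-208)² = 43264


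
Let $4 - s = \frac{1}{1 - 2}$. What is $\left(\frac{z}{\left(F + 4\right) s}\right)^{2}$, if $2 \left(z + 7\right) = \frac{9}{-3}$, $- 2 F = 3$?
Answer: $\frac{289}{625} \approx 0.4624$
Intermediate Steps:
$F = - \frac{3}{2}$ ($F = \left(- \frac{1}{2}\right) 3 = - \frac{3}{2} \approx -1.5$)
$s = 5$ ($s = 4 - \frac{1}{1 - 2} = 4 - \frac{1}{-1} = 4 - -1 = 4 + 1 = 5$)
$z = - \frac{17}{2}$ ($z = -7 + \frac{9 \frac{1}{-3}}{2} = -7 + \frac{9 \left(- \frac{1}{3}\right)}{2} = -7 + \frac{1}{2} \left(-3\right) = -7 - \frac{3}{2} = - \frac{17}{2} \approx -8.5$)
$\left(\frac{z}{\left(F + 4\right) s}\right)^{2} = \left(- \frac{17}{2 \left(- \frac{3}{2} + 4\right) 5}\right)^{2} = \left(- \frac{17}{2 \cdot \frac{5}{2} \cdot 5}\right)^{2} = \left(- \frac{17}{2 \cdot \frac{25}{2}}\right)^{2} = \left(\left(- \frac{17}{2}\right) \frac{2}{25}\right)^{2} = \left(- \frac{17}{25}\right)^{2} = \frac{289}{625}$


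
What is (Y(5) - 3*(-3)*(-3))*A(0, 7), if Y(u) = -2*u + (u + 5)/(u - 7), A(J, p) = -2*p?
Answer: 588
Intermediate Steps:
Y(u) = -2*u + (5 + u)/(-7 + u)
(Y(5) - 3*(-3)*(-3))*A(0, 7) = ((5 - 2*5² + 15*5)/(-7 + 5) - 3*(-3)*(-3))*(-2*7) = ((5 - 2*25 + 75)/(-2) + 9*(-3))*(-14) = (-(5 - 50 + 75)/2 - 27)*(-14) = (-½*30 - 27)*(-14) = (-15 - 27)*(-14) = -42*(-14) = 588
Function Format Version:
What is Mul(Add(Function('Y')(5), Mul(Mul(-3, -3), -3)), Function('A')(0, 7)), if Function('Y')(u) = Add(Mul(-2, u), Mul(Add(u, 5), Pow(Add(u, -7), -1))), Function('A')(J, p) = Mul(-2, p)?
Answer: 588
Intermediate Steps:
Function('Y')(u) = Add(Mul(-2, u), Mul(Pow(Add(-7, u), -1), Add(5, u))) (Function('Y')(u) = Add(Mul(-2, u), Mul(Add(5, u), Pow(Add(-7, u), -1))) = Add(Mul(-2, u), Mul(Pow(Add(-7, u), -1), Add(5, u))))
Mul(Add(Function('Y')(5), Mul(Mul(-3, -3), -3)), Function('A')(0, 7)) = Mul(Add(Mul(Pow(Add(-7, 5), -1), Add(5, Mul(-2, Pow(5, 2)), Mul(15, 5))), Mul(Mul(-3, -3), -3)), Mul(-2, 7)) = Mul(Add(Mul(Pow(-2, -1), Add(5, Mul(-2, 25), 75)), Mul(9, -3)), -14) = Mul(Add(Mul(Rational(-1, 2), Add(5, -50, 75)), -27), -14) = Mul(Add(Mul(Rational(-1, 2), 30), -27), -14) = Mul(Add(-15, -27), -14) = Mul(-42, -14) = 588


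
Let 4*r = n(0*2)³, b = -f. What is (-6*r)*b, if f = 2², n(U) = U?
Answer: 0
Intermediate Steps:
f = 4
b = -4 (b = -1*4 = -4)
r = 0 (r = (0*2)³/4 = (¼)*0³ = (¼)*0 = 0)
(-6*r)*b = -6*0*(-4) = 0*(-4) = 0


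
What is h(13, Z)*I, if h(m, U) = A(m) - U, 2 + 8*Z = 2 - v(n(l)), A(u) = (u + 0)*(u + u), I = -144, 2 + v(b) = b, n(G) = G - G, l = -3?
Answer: -48636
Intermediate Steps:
n(G) = 0
v(b) = -2 + b
A(u) = 2*u² (A(u) = u*(2*u) = 2*u²)
Z = ¼ (Z = -¼ + (2 - (-2 + 0))/8 = -¼ + (2 - 1*(-2))/8 = -¼ + (2 + 2)/8 = -¼ + (⅛)*4 = -¼ + ½ = ¼ ≈ 0.25000)
h(m, U) = -U + 2*m² (h(m, U) = 2*m² - U = -U + 2*m²)
h(13, Z)*I = (-1*¼ + 2*13²)*(-144) = (-¼ + 2*169)*(-144) = (-¼ + 338)*(-144) = (1351/4)*(-144) = -48636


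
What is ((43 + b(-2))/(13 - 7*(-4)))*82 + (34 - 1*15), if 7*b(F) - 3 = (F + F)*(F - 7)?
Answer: 813/7 ≈ 116.14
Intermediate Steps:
b(F) = 3/7 + 2*F*(-7 + F)/7 (b(F) = 3/7 + ((F + F)*(F - 7))/7 = 3/7 + ((2*F)*(-7 + F))/7 = 3/7 + (2*F*(-7 + F))/7 = 3/7 + 2*F*(-7 + F)/7)
((43 + b(-2))/(13 - 7*(-4)))*82 + (34 - 1*15) = ((43 + (3/7 - 2*(-2) + (2/7)*(-2)**2))/(13 - 7*(-4)))*82 + (34 - 1*15) = ((43 + (3/7 + 4 + (2/7)*4))/(13 + 28))*82 + (34 - 15) = ((43 + (3/7 + 4 + 8/7))/41)*82 + 19 = ((43 + 39/7)*(1/41))*82 + 19 = ((340/7)*(1/41))*82 + 19 = (340/287)*82 + 19 = 680/7 + 19 = 813/7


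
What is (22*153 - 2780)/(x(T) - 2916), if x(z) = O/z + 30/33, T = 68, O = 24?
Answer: -54791/272528 ≈ -0.20105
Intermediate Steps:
x(z) = 10/11 + 24/z (x(z) = 24/z + 30/33 = 24/z + 30*(1/33) = 24/z + 10/11 = 10/11 + 24/z)
(22*153 - 2780)/(x(T) - 2916) = (22*153 - 2780)/((10/11 + 24/68) - 2916) = (3366 - 2780)/((10/11 + 24*(1/68)) - 2916) = 586/((10/11 + 6/17) - 2916) = 586/(236/187 - 2916) = 586/(-545056/187) = 586*(-187/545056) = -54791/272528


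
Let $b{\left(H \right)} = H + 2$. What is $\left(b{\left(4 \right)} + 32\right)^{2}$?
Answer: $1444$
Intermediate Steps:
$b{\left(H \right)} = 2 + H$
$\left(b{\left(4 \right)} + 32\right)^{2} = \left(\left(2 + 4\right) + 32\right)^{2} = \left(6 + 32\right)^{2} = 38^{2} = 1444$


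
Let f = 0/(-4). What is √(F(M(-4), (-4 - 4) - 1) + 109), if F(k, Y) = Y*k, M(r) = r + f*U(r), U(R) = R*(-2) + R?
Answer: √145 ≈ 12.042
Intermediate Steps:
f = 0 (f = 0*(-¼) = 0)
U(R) = -R (U(R) = -2*R + R = -R)
M(r) = r (M(r) = r + 0*(-r) = r + 0 = r)
√(F(M(-4), (-4 - 4) - 1) + 109) = √(((-4 - 4) - 1)*(-4) + 109) = √((-8 - 1)*(-4) + 109) = √(-9*(-4) + 109) = √(36 + 109) = √145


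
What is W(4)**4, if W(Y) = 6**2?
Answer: 1679616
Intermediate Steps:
W(Y) = 36
W(4)**4 = 36**4 = 1679616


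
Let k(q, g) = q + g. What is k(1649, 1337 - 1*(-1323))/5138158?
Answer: 4309/5138158 ≈ 0.00083863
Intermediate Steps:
k(q, g) = g + q
k(1649, 1337 - 1*(-1323))/5138158 = ((1337 - 1*(-1323)) + 1649)/5138158 = ((1337 + 1323) + 1649)*(1/5138158) = (2660 + 1649)*(1/5138158) = 4309*(1/5138158) = 4309/5138158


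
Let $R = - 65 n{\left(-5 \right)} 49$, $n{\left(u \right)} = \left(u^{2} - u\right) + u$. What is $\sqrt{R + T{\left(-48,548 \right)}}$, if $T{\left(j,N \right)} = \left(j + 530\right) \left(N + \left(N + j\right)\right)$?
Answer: $3 \sqrt{47279} \approx 652.31$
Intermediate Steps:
$n{\left(u \right)} = u^{2}$
$R = -79625$ ($R = - 65 \left(-5\right)^{2} \cdot 49 = \left(-65\right) 25 \cdot 49 = \left(-1625\right) 49 = -79625$)
$T{\left(j,N \right)} = \left(530 + j\right) \left(j + 2 N\right)$
$\sqrt{R + T{\left(-48,548 \right)}} = \sqrt{-79625 + \left(\left(-48\right)^{2} + 530 \left(-48\right) + 1060 \cdot 548 + 2 \cdot 548 \left(-48\right)\right)} = \sqrt{-79625 + \left(2304 - 25440 + 580880 - 52608\right)} = \sqrt{-79625 + 505136} = \sqrt{425511} = 3 \sqrt{47279}$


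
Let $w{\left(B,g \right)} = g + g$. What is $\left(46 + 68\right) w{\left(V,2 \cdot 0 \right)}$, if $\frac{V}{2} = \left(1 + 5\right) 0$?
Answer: $0$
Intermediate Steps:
$V = 0$ ($V = 2 \left(1 + 5\right) 0 = 2 \cdot 6 \cdot 0 = 2 \cdot 0 = 0$)
$w{\left(B,g \right)} = 2 g$
$\left(46 + 68\right) w{\left(V,2 \cdot 0 \right)} = \left(46 + 68\right) 2 \cdot 2 \cdot 0 = 114 \cdot 2 \cdot 0 = 114 \cdot 0 = 0$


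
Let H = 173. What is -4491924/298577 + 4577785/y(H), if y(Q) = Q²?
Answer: 1232382518549/8936111033 ≈ 137.91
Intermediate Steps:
-4491924/298577 + 4577785/y(H) = -4491924/298577 + 4577785/(173²) = -4491924*1/298577 + 4577785/29929 = -4491924/298577 + 4577785*(1/29929) = -4491924/298577 + 4577785/29929 = 1232382518549/8936111033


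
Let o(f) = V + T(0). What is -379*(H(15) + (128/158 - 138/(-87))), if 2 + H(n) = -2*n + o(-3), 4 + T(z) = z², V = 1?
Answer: 28309405/2291 ≈ 12357.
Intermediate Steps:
T(z) = -4 + z²
o(f) = -3 (o(f) = 1 + (-4 + 0²) = 1 + (-4 + 0) = 1 - 4 = -3)
H(n) = -5 - 2*n (H(n) = -2 + (-2*n - 3) = -2 + (-3 - 2*n) = -5 - 2*n)
-379*(H(15) + (128/158 - 138/(-87))) = -379*((-5 - 2*15) + (128/158 - 138/(-87))) = -379*((-5 - 30) + (128*(1/158) - 138*(-1/87))) = -379*(-35 + (64/79 + 46/29)) = -379*(-35 + 5490/2291) = -379*(-74695/2291) = 28309405/2291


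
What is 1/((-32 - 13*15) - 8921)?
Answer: -1/9148 ≈ -0.00010931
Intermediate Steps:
1/((-32 - 13*15) - 8921) = 1/((-32 - 195) - 8921) = 1/(-227 - 8921) = 1/(-9148) = -1/9148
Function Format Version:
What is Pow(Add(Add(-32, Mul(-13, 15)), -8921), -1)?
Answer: Rational(-1, 9148) ≈ -0.00010931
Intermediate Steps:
Pow(Add(Add(-32, Mul(-13, 15)), -8921), -1) = Pow(Add(Add(-32, -195), -8921), -1) = Pow(Add(-227, -8921), -1) = Pow(-9148, -1) = Rational(-1, 9148)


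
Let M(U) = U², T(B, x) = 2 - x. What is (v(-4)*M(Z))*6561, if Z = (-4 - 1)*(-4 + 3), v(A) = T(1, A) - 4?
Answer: 328050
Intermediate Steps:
v(A) = -2 - A (v(A) = (2 - A) - 4 = -2 - A)
Z = 5 (Z = -5*(-1) = 5)
(v(-4)*M(Z))*6561 = ((-2 - 1*(-4))*5²)*6561 = ((-2 + 4)*25)*6561 = (2*25)*6561 = 50*6561 = 328050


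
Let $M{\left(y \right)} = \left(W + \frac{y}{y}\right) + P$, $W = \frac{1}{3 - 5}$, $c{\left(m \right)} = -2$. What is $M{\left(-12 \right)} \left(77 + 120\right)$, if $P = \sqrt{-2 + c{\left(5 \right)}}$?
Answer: $\frac{197}{2} + 394 i \approx 98.5 + 394.0 i$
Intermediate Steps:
$W = - \frac{1}{2}$ ($W = \frac{1}{-2} = - \frac{1}{2} \approx -0.5$)
$P = 2 i$ ($P = \sqrt{-2 - 2} = \sqrt{-4} = 2 i \approx 2.0 i$)
$M{\left(y \right)} = \frac{1}{2} + 2 i$ ($M{\left(y \right)} = \left(- \frac{1}{2} + \frac{y}{y}\right) + 2 i = \left(- \frac{1}{2} + 1\right) + 2 i = \frac{1}{2} + 2 i$)
$M{\left(-12 \right)} \left(77 + 120\right) = \left(\frac{1}{2} + 2 i\right) \left(77 + 120\right) = \left(\frac{1}{2} + 2 i\right) 197 = \frac{197}{2} + 394 i$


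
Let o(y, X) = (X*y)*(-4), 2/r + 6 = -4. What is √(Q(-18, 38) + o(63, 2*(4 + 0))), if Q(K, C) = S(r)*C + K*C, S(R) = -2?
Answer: 2*I*√694 ≈ 52.688*I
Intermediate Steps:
r = -⅕ (r = 2/(-6 - 4) = 2/(-10) = 2*(-⅒) = -⅕ ≈ -0.20000)
o(y, X) = -4*X*y
Q(K, C) = -2*C + C*K (Q(K, C) = -2*C + K*C = -2*C + C*K)
√(Q(-18, 38) + o(63, 2*(4 + 0))) = √(38*(-2 - 18) - 4*2*(4 + 0)*63) = √(38*(-20) - 4*2*4*63) = √(-760 - 4*8*63) = √(-760 - 2016) = √(-2776) = 2*I*√694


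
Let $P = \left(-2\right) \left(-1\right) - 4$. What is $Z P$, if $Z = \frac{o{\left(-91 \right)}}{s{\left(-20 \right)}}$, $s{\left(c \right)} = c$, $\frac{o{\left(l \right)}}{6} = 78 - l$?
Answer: $\frac{507}{5} \approx 101.4$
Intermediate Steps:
$o{\left(l \right)} = 468 - 6 l$ ($o{\left(l \right)} = 6 \left(78 - l\right) = 468 - 6 l$)
$P = -2$ ($P = 2 - 4 = -2$)
$Z = - \frac{507}{10}$ ($Z = \frac{468 - -546}{-20} = \left(468 + 546\right) \left(- \frac{1}{20}\right) = 1014 \left(- \frac{1}{20}\right) = - \frac{507}{10} \approx -50.7$)
$Z P = \left(- \frac{507}{10}\right) \left(-2\right) = \frac{507}{5}$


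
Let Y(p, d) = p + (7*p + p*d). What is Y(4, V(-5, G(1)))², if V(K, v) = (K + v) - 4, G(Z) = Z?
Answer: 0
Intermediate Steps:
V(K, v) = -4 + K + v
Y(p, d) = 8*p + d*p (Y(p, d) = p + (7*p + d*p) = 8*p + d*p)
Y(4, V(-5, G(1)))² = (4*(8 + (-4 - 5 + 1)))² = (4*(8 - 8))² = (4*0)² = 0² = 0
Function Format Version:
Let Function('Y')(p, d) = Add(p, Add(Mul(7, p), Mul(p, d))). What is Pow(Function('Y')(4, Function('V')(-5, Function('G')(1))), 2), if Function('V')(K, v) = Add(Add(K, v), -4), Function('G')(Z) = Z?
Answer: 0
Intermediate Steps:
Function('V')(K, v) = Add(-4, K, v)
Function('Y')(p, d) = Add(Mul(8, p), Mul(d, p)) (Function('Y')(p, d) = Add(p, Add(Mul(7, p), Mul(d, p))) = Add(Mul(8, p), Mul(d, p)))
Pow(Function('Y')(4, Function('V')(-5, Function('G')(1))), 2) = Pow(Mul(4, Add(8, Add(-4, -5, 1))), 2) = Pow(Mul(4, Add(8, -8)), 2) = Pow(Mul(4, 0), 2) = Pow(0, 2) = 0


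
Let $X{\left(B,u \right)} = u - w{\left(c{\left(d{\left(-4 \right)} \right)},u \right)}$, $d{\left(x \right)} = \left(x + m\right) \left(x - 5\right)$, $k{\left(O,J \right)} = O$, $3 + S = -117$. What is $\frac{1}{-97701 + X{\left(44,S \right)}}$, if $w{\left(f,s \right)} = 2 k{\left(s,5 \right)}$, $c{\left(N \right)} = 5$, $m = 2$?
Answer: $- \frac{1}{97581} \approx -1.0248 \cdot 10^{-5}$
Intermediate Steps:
$S = -120$ ($S = -3 - 117 = -120$)
$d{\left(x \right)} = \left(-5 + x\right) \left(2 + x\right)$ ($d{\left(x \right)} = \left(x + 2\right) \left(x - 5\right) = \left(2 + x\right) \left(-5 + x\right) = \left(-5 + x\right) \left(2 + x\right)$)
$w{\left(f,s \right)} = 2 s$
$X{\left(B,u \right)} = - u$ ($X{\left(B,u \right)} = u - 2 u = - u$)
$\frac{1}{-97701 + X{\left(44,S \right)}} = \frac{1}{-97701 - -120} = \frac{1}{-97701 + 120} = \frac{1}{-97581} = - \frac{1}{97581}$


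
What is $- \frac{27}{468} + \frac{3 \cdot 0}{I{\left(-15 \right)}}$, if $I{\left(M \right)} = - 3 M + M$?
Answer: $- \frac{3}{52} \approx -0.057692$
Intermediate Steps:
$I{\left(M \right)} = - 2 M$
$- \frac{27}{468} + \frac{3 \cdot 0}{I{\left(-15 \right)}} = - \frac{27}{468} + \frac{3 \cdot 0}{\left(-2\right) \left(-15\right)} = \left(-27\right) \frac{1}{468} + \frac{0}{30} = - \frac{3}{52} + 0 \cdot \frac{1}{30} = - \frac{3}{52} + 0 = - \frac{3}{52}$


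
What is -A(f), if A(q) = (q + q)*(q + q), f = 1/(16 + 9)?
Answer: -4/625 ≈ -0.0064000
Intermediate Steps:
f = 1/25 ≈ 0.040000
A(q) = 4*q**2 (A(q) = (2*q)*(2*q) = 4*q**2)
-A(f) = -4*(1/25)**2 = -4/625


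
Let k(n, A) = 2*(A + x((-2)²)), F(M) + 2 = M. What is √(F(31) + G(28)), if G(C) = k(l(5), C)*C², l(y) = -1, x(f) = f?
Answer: √50205 ≈ 224.06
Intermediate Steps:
F(M) = -2 + M
k(n, A) = 8 + 2*A (k(n, A) = 2*(A + (-2)²) = 2*(A + 4) = 2*(4 + A) = 8 + 2*A)
G(C) = C²*(8 + 2*C) (G(C) = (8 + 2*C)*C² = C²*(8 + 2*C))
√(F(31) + G(28)) = √((-2 + 31) + 2*28²*(4 + 28)) = √(29 + 2*784*32) = √(29 + 50176) = √50205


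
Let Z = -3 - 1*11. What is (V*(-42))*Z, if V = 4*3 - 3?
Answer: 5292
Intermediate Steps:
Z = -14 (Z = -3 - 11 = -14)
V = 9 (V = 12 - 3 = 9)
(V*(-42))*Z = (9*(-42))*(-14) = -378*(-14) = 5292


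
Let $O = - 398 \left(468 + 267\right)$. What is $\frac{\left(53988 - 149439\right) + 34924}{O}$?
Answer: $\frac{60527}{292530} \approx 0.20691$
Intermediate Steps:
$O = -292530$ ($O = \left(-398\right) 735 = -292530$)
$\frac{\left(53988 - 149439\right) + 34924}{O} = \frac{\left(53988 - 149439\right) + 34924}{-292530} = \left(\left(53988 - 149439\right) + 34924\right) \left(- \frac{1}{292530}\right) = \left(-95451 + 34924\right) \left(- \frac{1}{292530}\right) = \left(-60527\right) \left(- \frac{1}{292530}\right) = \frac{60527}{292530}$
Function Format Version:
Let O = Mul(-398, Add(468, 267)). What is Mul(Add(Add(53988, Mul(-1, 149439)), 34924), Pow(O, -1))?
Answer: Rational(60527, 292530) ≈ 0.20691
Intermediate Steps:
O = -292530 (O = Mul(-398, 735) = -292530)
Mul(Add(Add(53988, Mul(-1, 149439)), 34924), Pow(O, -1)) = Mul(Add(Add(53988, Mul(-1, 149439)), 34924), Pow(-292530, -1)) = Mul(Add(Add(53988, -149439), 34924), Rational(-1, 292530)) = Mul(Add(-95451, 34924), Rational(-1, 292530)) = Mul(-60527, Rational(-1, 292530)) = Rational(60527, 292530)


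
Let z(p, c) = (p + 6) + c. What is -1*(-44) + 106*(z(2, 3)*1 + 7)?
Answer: 1952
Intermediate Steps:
z(p, c) = 6 + c + p (z(p, c) = (6 + p) + c = 6 + c + p)
-1*(-44) + 106*(z(2, 3)*1 + 7) = -1*(-44) + 106*((6 + 3 + 2)*1 + 7) = 44 + 106*(11*1 + 7) = 44 + 106*(11 + 7) = 44 + 106*18 = 44 + 1908 = 1952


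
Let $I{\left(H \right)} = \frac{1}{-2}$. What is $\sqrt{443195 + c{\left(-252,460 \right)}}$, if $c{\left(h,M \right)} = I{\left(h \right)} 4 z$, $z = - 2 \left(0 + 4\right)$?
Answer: $\sqrt{443211} \approx 665.74$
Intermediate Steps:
$I{\left(H \right)} = - \frac{1}{2}$
$z = -8$ ($z = \left(-2\right) 4 = -8$)
$c{\left(h,M \right)} = 16$ ($c{\left(h,M \right)} = \left(- \frac{1}{2}\right) 4 \left(-8\right) = \left(-2\right) \left(-8\right) = 16$)
$\sqrt{443195 + c{\left(-252,460 \right)}} = \sqrt{443195 + 16} = \sqrt{443211}$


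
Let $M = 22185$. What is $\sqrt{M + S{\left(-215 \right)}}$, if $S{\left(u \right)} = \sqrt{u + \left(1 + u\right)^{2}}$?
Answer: $\sqrt{22185 + \sqrt{45581}} \approx 149.66$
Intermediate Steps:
$\sqrt{M + S{\left(-215 \right)}} = \sqrt{22185 + \sqrt{-215 + \left(1 - 215\right)^{2}}} = \sqrt{22185 + \sqrt{-215 + \left(-214\right)^{2}}} = \sqrt{22185 + \sqrt{-215 + 45796}} = \sqrt{22185 + \sqrt{45581}}$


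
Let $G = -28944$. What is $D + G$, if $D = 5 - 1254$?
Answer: $-30193$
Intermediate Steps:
$D = -1249$ ($D = 5 - 1254 = -1249$)
$D + G = -1249 - 28944 = -30193$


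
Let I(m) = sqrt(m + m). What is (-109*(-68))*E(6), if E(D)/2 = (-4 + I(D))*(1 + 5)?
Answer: -355776 + 177888*sqrt(3) ≈ -47665.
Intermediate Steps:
I(m) = sqrt(2)*sqrt(m) (I(m) = sqrt(2*m) = sqrt(2)*sqrt(m))
E(D) = -48 + 12*sqrt(2)*sqrt(D) (E(D) = 2*((-4 + sqrt(2)*sqrt(D))*(1 + 5)) = 2*((-4 + sqrt(2)*sqrt(D))*6) = 2*(-24 + 6*sqrt(2)*sqrt(D)) = -48 + 12*sqrt(2)*sqrt(D))
(-109*(-68))*E(6) = (-109*(-68))*(-48 + 12*sqrt(2)*sqrt(6)) = 7412*(-48 + 24*sqrt(3)) = -355776 + 177888*sqrt(3)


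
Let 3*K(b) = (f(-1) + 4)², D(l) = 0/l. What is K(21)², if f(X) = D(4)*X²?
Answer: 256/9 ≈ 28.444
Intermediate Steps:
D(l) = 0
f(X) = 0 (f(X) = 0*X² = 0)
K(b) = 16/3 (K(b) = (0 + 4)²/3 = (⅓)*4² = (⅓)*16 = 16/3)
K(21)² = (16/3)² = 256/9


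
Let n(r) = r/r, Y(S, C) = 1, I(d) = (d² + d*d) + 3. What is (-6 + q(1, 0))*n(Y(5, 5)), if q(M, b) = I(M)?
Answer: -1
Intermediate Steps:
I(d) = 3 + 2*d² (I(d) = (d² + d²) + 3 = 2*d² + 3 = 3 + 2*d²)
q(M, b) = 3 + 2*M²
n(r) = 1
(-6 + q(1, 0))*n(Y(5, 5)) = (-6 + (3 + 2*1²))*1 = (-6 + (3 + 2*1))*1 = (-6 + (3 + 2))*1 = (-6 + 5)*1 = -1*1 = -1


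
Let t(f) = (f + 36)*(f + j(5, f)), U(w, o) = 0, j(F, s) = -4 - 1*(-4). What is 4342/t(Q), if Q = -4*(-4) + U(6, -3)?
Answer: 167/32 ≈ 5.2188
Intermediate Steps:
j(F, s) = 0 (j(F, s) = -4 + 4 = 0)
Q = 16 (Q = -4*(-4) + 0 = 16 + 0 = 16)
t(f) = f*(36 + f) (t(f) = (f + 36)*(f + 0) = (36 + f)*f = f*(36 + f))
4342/t(Q) = 4342/((16*(36 + 16))) = 4342/((16*52)) = 4342/832 = 4342*(1/832) = 167/32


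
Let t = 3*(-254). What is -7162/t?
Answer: 3581/381 ≈ 9.3990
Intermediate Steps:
t = -762
-7162/t = -7162/(-762) = -7162*(-1/762) = 3581/381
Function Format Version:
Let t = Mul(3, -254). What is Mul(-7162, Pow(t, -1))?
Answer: Rational(3581, 381) ≈ 9.3990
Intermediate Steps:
t = -762
Mul(-7162, Pow(t, -1)) = Mul(-7162, Pow(-762, -1)) = Mul(-7162, Rational(-1, 762)) = Rational(3581, 381)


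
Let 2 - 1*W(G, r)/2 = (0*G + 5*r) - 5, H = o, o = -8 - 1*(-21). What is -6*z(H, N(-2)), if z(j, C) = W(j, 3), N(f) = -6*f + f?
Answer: 96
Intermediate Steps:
o = 13 (o = -8 + 21 = 13)
H = 13
N(f) = -5*f
W(G, r) = 14 - 10*r (W(G, r) = 4 - 2*((0*G + 5*r) - 5) = 4 - 2*((0 + 5*r) - 5) = 4 - 2*(5*r - 5) = 4 - 2*(-5 + 5*r) = 4 + (10 - 10*r) = 14 - 10*r)
z(j, C) = -16 (z(j, C) = 14 - 10*3 = 14 - 30 = -16)
-6*z(H, N(-2)) = -6*(-16) = 96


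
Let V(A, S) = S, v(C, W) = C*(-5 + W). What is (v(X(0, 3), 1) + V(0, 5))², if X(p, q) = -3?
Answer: 289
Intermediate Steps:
(v(X(0, 3), 1) + V(0, 5))² = (-3*(-5 + 1) + 5)² = (-3*(-4) + 5)² = (12 + 5)² = 17² = 289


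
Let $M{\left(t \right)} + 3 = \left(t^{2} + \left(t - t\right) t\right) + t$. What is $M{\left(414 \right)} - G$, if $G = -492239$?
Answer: $664046$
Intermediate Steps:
$M{\left(t \right)} = -3 + t + t^{2}$ ($M{\left(t \right)} = -3 + \left(\left(t^{2} + \left(t - t\right) t\right) + t\right) = -3 + \left(\left(t^{2} + 0 t\right) + t\right) = -3 + \left(\left(t^{2} + 0\right) + t\right) = -3 + \left(t^{2} + t\right) = -3 + \left(t + t^{2}\right) = -3 + t + t^{2}$)
$M{\left(414 \right)} - G = \left(-3 + 414 + 414^{2}\right) - -492239 = \left(-3 + 414 + 171396\right) + 492239 = 171807 + 492239 = 664046$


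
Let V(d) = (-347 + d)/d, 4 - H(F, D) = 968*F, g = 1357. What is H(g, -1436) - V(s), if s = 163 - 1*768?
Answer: -794712012/605 ≈ -1.3136e+6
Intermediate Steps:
s = -605 (s = 163 - 768 = -605)
H(F, D) = 4 - 968*F
V(d) = (-347 + d)/d
H(g, -1436) - V(s) = (4 - 968*1357) - (-347 - 605)/(-605) = (4 - 1313576) - (-1)*(-952)/605 = -1313572 - 1*952/605 = -1313572 - 952/605 = -794712012/605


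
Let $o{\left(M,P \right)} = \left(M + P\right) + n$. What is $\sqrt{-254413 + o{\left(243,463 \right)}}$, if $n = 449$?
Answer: $i \sqrt{253258} \approx 503.25 i$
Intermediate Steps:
$o{\left(M,P \right)} = 449 + M + P$ ($o{\left(M,P \right)} = \left(M + P\right) + 449 = 449 + M + P$)
$\sqrt{-254413 + o{\left(243,463 \right)}} = \sqrt{-254413 + \left(449 + 243 + 463\right)} = \sqrt{-254413 + 1155} = \sqrt{-253258} = i \sqrt{253258}$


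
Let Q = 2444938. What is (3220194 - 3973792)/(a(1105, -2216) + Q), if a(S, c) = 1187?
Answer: -753598/2446125 ≈ -0.30808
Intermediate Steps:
(3220194 - 3973792)/(a(1105, -2216) + Q) = (3220194 - 3973792)/(1187 + 2444938) = -753598/2446125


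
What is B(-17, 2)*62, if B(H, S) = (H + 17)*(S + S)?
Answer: 0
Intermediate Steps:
B(H, S) = 2*S*(17 + H) (B(H, S) = (17 + H)*(2*S) = 2*S*(17 + H))
B(-17, 2)*62 = (2*2*(17 - 17))*62 = (2*2*0)*62 = 0*62 = 0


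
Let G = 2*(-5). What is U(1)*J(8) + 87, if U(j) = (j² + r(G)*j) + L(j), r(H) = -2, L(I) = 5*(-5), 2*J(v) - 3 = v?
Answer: -56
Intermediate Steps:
J(v) = 3/2 + v/2
L(I) = -25
G = -10
U(j) = -25 + j² - 2*j (U(j) = (j² - 2*j) - 25 = -25 + j² - 2*j)
U(1)*J(8) + 87 = (-25 + 1² - 2*1)*(3/2 + (½)*8) + 87 = (-25 + 1 - 2)*(3/2 + 4) + 87 = -26*11/2 + 87 = -143 + 87 = -56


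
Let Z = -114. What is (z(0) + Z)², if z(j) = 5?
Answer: 11881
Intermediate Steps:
(z(0) + Z)² = (5 - 114)² = (-109)² = 11881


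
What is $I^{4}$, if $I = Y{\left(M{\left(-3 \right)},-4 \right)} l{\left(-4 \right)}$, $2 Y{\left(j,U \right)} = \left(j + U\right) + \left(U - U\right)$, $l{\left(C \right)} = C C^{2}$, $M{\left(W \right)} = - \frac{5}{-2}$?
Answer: $5308416$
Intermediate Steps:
$M{\left(W \right)} = \frac{5}{2}$ ($M{\left(W \right)} = \left(-5\right) \left(- \frac{1}{2}\right) = \frac{5}{2}$)
$l{\left(C \right)} = C^{3}$
$Y{\left(j,U \right)} = \frac{U}{2} + \frac{j}{2}$ ($Y{\left(j,U \right)} = \frac{\left(j + U\right) + \left(U - U\right)}{2} = \frac{\left(U + j\right) + 0}{2} = \frac{U + j}{2} = \frac{U}{2} + \frac{j}{2}$)
$I = 48$ ($I = \left(\frac{1}{2} \left(-4\right) + \frac{1}{2} \cdot \frac{5}{2}\right) \left(-4\right)^{3} = \left(-2 + \frac{5}{4}\right) \left(-64\right) = \left(- \frac{3}{4}\right) \left(-64\right) = 48$)
$I^{4} = 48^{4} = 5308416$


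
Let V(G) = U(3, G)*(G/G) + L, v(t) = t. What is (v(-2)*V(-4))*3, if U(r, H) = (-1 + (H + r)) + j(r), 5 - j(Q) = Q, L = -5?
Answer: 30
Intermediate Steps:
j(Q) = 5 - Q
U(r, H) = 4 + H (U(r, H) = (-1 + (H + r)) + (5 - r) = (-1 + H + r) + (5 - r) = 4 + H)
V(G) = -1 + G (V(G) = (4 + G)*(G/G) - 5 = (4 + G)*1 - 5 = (4 + G) - 5 = -1 + G)
(v(-2)*V(-4))*3 = -2*(-1 - 4)*3 = -2*(-5)*3 = 10*3 = 30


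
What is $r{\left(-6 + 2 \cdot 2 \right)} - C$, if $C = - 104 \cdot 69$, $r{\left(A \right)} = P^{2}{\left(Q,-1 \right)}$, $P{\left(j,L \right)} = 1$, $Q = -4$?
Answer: $7177$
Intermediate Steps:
$r{\left(A \right)} = 1$ ($r{\left(A \right)} = 1^{2} = 1$)
$C = -7176$ ($C = \left(-1\right) 7176 = -7176$)
$r{\left(-6 + 2 \cdot 2 \right)} - C = 1 - -7176 = 1 + 7176 = 7177$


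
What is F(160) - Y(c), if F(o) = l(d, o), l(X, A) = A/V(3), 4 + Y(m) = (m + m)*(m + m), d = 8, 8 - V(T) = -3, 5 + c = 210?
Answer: -1848896/11 ≈ -1.6808e+5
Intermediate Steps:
c = 205 (c = -5 + 210 = 205)
V(T) = 11 (V(T) = 8 - 1*(-3) = 8 + 3 = 11)
Y(m) = -4 + 4*m**2 (Y(m) = -4 + (m + m)*(m + m) = -4 + (2*m)*(2*m) = -4 + 4*m**2)
l(X, A) = A/11
F(o) = o/11
F(160) - Y(c) = (1/11)*160 - (-4 + 4*205**2) = 160/11 - (-4 + 4*42025) = 160/11 - (-4 + 168100) = 160/11 - 1*168096 = 160/11 - 168096 = -1848896/11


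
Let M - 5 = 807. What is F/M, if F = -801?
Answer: -801/812 ≈ -0.98645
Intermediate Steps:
M = 812 (M = 5 + 807 = 812)
F/M = -801/812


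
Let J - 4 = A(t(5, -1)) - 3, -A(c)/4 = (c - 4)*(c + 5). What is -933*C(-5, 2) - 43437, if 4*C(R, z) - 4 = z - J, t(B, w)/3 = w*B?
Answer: -887493/4 ≈ -2.2187e+5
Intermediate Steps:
t(B, w) = 3*B*w (t(B, w) = 3*(w*B) = 3*(B*w) = 3*B*w)
A(c) = -4*(-4 + c)*(5 + c) (A(c) = -4*(c - 4)*(c + 5) = -4*(-4 + c)*(5 + c))
J = -759 (J = 4 + ((80 - 12*5*(-1) - 4*(3*5*(-1))**2) - 3) = 4 + ((80 - 4*(-15) - 4*(-15)**2) - 3) = 4 + ((80 + 60 - 4*225) - 3) = 4 + ((80 + 60 - 900) - 3) = 4 + (-760 - 3) = 4 - 763 = -759)
C(R, z) = 763/4 + z/4 (C(R, z) = 1 + (z - 1*(-759))/4 = 1 + (z + 759)/4 = 1 + (759 + z)/4 = 1 + (759/4 + z/4) = 763/4 + z/4)
-933*C(-5, 2) - 43437 = -933*(763/4 + (1/4)*2) - 43437 = -933*(763/4 + 1/2) - 43437 = -933*765/4 - 43437 = -713745/4 - 43437 = -887493/4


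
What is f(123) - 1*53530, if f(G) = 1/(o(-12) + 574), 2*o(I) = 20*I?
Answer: -24302619/454 ≈ -53530.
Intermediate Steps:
o(I) = 10*I (o(I) = (20*I)/2 = 10*I)
f(G) = 1/454 (f(G) = 1/(10*(-12) + 574) = 1/(-120 + 574) = 1/454)
f(123) - 1*53530 = 1/454 - 1*53530 = 1/454 - 53530 = -24302619/454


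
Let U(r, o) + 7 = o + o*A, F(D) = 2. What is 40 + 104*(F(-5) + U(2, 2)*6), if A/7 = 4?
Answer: 32072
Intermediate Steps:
A = 28 (A = 7*4 = 28)
U(r, o) = -7 + 29*o (U(r, o) = -7 + (o + o*28) = -7 + (o + 28*o) = -7 + 29*o)
40 + 104*(F(-5) + U(2, 2)*6) = 40 + 104*(2 + (-7 + 29*2)*6) = 40 + 104*(2 + (-7 + 58)*6) = 40 + 104*(2 + 51*6) = 40 + 104*(2 + 306) = 40 + 104*308 = 40 + 32032 = 32072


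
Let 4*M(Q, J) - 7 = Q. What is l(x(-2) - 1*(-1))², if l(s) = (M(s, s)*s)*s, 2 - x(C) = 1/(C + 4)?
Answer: 225625/1024 ≈ 220.34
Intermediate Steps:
x(C) = 2 - 1/(4 + C) (x(C) = 2 - 1/(C + 4) = 2 - 1/(4 + C))
M(Q, J) = 7/4 + Q/4
l(s) = s²*(7/4 + s/4) (l(s) = ((7/4 + s/4)*s)*s = (s*(7/4 + s/4))*s = s²*(7/4 + s/4))
l(x(-2) - 1*(-1))² = (((7 + 2*(-2))/(4 - 2) - 1*(-1))²*(7 + ((7 + 2*(-2))/(4 - 2) - 1*(-1)))/4)² = (((7 - 4)/2 + 1)²*(7 + ((7 - 4)/2 + 1))/4)² = (((½)*3 + 1)²*(7 + ((½)*3 + 1))/4)² = ((3/2 + 1)²*(7 + (3/2 + 1))/4)² = ((5/2)²*(7 + 5/2)/4)² = ((¼)*(25/4)*(19/2))² = (475/32)² = 225625/1024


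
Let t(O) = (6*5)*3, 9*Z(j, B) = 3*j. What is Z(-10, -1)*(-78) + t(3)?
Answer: 350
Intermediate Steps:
Z(j, B) = j/3 (Z(j, B) = (3*j)/9 = j/3)
t(O) = 90 (t(O) = 30*3 = 90)
Z(-10, -1)*(-78) + t(3) = ((⅓)*(-10))*(-78) + 90 = -10/3*(-78) + 90 = 260 + 90 = 350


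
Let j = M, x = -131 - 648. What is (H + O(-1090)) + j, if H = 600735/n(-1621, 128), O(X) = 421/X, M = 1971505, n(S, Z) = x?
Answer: 1673369481441/849110 ≈ 1.9707e+6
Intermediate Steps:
x = -779
n(S, Z) = -779
j = 1971505
H = -600735/779 (H = 600735/(-779) = 600735*(-1/779) = -600735/779 ≈ -771.16)
(H + O(-1090)) + j = (-600735/779 + 421/(-1090)) + 1971505 = (-600735/779 + 421*(-1/1090)) + 1971505 = (-600735/779 - 421/1090) + 1971505 = -655129109/849110 + 1971505 = 1673369481441/849110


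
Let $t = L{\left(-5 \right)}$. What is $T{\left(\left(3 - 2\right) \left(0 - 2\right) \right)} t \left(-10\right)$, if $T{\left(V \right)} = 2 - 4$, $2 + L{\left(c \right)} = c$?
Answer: $-140$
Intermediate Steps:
$L{\left(c \right)} = -2 + c$
$T{\left(V \right)} = -2$ ($T{\left(V \right)} = 2 - 4 = -2$)
$t = -7$ ($t = -2 - 5 = -7$)
$T{\left(\left(3 - 2\right) \left(0 - 2\right) \right)} t \left(-10\right) = \left(-2\right) \left(-7\right) \left(-10\right) = 14 \left(-10\right) = -140$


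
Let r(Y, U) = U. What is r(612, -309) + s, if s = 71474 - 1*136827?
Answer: -65662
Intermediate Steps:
s = -65353 (s = 71474 - 136827 = -65353)
r(612, -309) + s = -309 - 65353 = -65662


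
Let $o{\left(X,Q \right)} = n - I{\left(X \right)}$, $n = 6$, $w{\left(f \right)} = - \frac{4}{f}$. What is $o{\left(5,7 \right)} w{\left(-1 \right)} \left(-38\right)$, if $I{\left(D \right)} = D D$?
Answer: $2888$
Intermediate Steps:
$I{\left(D \right)} = D^{2}$
$o{\left(X,Q \right)} = 6 - X^{2}$
$o{\left(5,7 \right)} w{\left(-1 \right)} \left(-38\right) = \left(6 - 5^{2}\right) \left(- \frac{4}{-1}\right) \left(-38\right) = \left(6 - 25\right) \left(\left(-4\right) \left(-1\right)\right) \left(-38\right) = \left(6 - 25\right) 4 \left(-38\right) = \left(-19\right) 4 \left(-38\right) = \left(-76\right) \left(-38\right) = 2888$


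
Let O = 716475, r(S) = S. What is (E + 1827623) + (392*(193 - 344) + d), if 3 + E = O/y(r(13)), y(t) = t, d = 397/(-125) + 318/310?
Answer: 91860792809/50375 ≈ 1.8235e+6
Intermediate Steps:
d = -8332/3875 (d = 397*(-1/125) + 318*(1/310) = -397/125 + 159/155 = -8332/3875 ≈ -2.1502)
E = 716436/13 (E = -3 + 716475/13 = 716436/13 ≈ 55110.)
(E + 1827623) + (392*(193 - 344) + d) = (716436/13 + 1827623) + (392*(193 - 344) - 8332/3875) = 24475535/13 + (392*(-151) - 8332/3875) = 24475535/13 + (-59192 - 8332/3875) = 24475535/13 - 229377332/3875 = 91860792809/50375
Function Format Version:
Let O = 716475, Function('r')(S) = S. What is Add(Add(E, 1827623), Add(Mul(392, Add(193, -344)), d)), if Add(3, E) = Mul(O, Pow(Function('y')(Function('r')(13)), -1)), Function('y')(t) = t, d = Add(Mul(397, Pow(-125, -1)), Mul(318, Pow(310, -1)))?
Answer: Rational(91860792809, 50375) ≈ 1.8235e+6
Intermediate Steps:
d = Rational(-8332, 3875) (d = Add(Mul(397, Rational(-1, 125)), Mul(318, Rational(1, 310))) = Add(Rational(-397, 125), Rational(159, 155)) = Rational(-8332, 3875) ≈ -2.1502)
E = Rational(716436, 13) (E = Add(-3, Mul(716475, Pow(13, -1))) = Add(-3, Mul(716475, Rational(1, 13))) = Add(-3, Rational(716475, 13)) = Rational(716436, 13) ≈ 55110.)
Add(Add(E, 1827623), Add(Mul(392, Add(193, -344)), d)) = Add(Add(Rational(716436, 13), 1827623), Add(Mul(392, Add(193, -344)), Rational(-8332, 3875))) = Add(Rational(24475535, 13), Add(Mul(392, -151), Rational(-8332, 3875))) = Add(Rational(24475535, 13), Add(-59192, Rational(-8332, 3875))) = Add(Rational(24475535, 13), Rational(-229377332, 3875)) = Rational(91860792809, 50375)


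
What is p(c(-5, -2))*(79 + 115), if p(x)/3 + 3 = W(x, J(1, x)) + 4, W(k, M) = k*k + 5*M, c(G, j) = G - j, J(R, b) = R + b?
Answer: 0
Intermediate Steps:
W(k, M) = k² + 5*M
p(x) = 18 + 3*x² + 15*x (p(x) = -9 + 3*((x² + 5*(1 + x)) + 4) = -9 + 3*((x² + (5 + 5*x)) + 4) = -9 + 3*((5 + x² + 5*x) + 4) = -9 + 3*(9 + x² + 5*x) = -9 + (27 + 3*x² + 15*x) = 18 + 3*x² + 15*x)
p(c(-5, -2))*(79 + 115) = (18 + 3*(-5 - 1*(-2))² + 15*(-5 - 1*(-2)))*(79 + 115) = (18 + 3*(-5 + 2)² + 15*(-5 + 2))*194 = (18 + 3*(-3)² + 15*(-3))*194 = (18 + 3*9 - 45)*194 = (18 + 27 - 45)*194 = 0*194 = 0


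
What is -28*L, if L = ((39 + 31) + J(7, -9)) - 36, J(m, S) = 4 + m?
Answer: -1260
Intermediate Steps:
L = 45 (L = ((39 + 31) + (4 + 7)) - 36 = (70 + 11) - 36 = 81 - 36 = 45)
-28*L = -28*45 = -1260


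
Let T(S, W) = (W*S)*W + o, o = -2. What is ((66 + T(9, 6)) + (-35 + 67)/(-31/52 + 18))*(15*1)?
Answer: 1058412/181 ≈ 5847.6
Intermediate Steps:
T(S, W) = -2 + S*W**2 (T(S, W) = (W*S)*W - 2 = (S*W)*W - 2 = S*W**2 - 2 = -2 + S*W**2)
((66 + T(9, 6)) + (-35 + 67)/(-31/52 + 18))*(15*1) = ((66 + (-2 + 9*6**2)) + (-35 + 67)/(-31/52 + 18))*(15*1) = ((66 + (-2 + 9*36)) + 32/(-31*1/52 + 18))*15 = ((66 + (-2 + 324)) + 32/(-31/52 + 18))*15 = ((66 + 322) + 32/(905/52))*15 = (388 + 32*(52/905))*15 = (388 + 1664/905)*15 = (352804/905)*15 = 1058412/181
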